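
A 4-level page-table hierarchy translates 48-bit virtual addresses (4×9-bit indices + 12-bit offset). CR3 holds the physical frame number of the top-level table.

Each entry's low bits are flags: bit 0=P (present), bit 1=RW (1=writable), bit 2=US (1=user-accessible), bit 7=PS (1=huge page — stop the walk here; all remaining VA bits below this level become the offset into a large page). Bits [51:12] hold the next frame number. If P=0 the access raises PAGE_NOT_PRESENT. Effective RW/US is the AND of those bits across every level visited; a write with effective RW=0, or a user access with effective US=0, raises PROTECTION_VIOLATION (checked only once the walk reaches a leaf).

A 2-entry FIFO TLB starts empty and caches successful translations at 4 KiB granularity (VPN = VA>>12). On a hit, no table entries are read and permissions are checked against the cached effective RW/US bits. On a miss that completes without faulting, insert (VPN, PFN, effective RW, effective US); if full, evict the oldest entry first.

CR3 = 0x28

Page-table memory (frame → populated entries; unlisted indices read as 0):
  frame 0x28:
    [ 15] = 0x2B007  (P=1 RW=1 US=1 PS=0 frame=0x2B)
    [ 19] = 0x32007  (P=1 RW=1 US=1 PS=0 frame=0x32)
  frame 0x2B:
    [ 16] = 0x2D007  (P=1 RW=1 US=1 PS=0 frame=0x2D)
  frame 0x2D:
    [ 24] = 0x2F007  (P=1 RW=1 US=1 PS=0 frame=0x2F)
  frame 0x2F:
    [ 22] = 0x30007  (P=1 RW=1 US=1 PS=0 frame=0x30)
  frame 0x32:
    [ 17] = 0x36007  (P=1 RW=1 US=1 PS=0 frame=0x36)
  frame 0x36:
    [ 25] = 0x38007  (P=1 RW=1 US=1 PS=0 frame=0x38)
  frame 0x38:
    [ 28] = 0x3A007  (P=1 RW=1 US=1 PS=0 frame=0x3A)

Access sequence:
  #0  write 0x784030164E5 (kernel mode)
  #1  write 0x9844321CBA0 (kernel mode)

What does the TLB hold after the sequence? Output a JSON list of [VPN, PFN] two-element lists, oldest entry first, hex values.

Walk each access:
#0 VA=0x784030164E5 (w,kernel):
  L0: frame=0x28 idx=15 entry=0x2B007 [P=1 RW=1 US=1 PS=0]
  L1: frame=0x2B idx=16 entry=0x2D007 [P=1 RW=1 US=1 PS=0]
  L2: frame=0x2D idx=24 entry=0x2F007 [P=1 RW=1 US=1 PS=0]
  L3: frame=0x2F idx=22 entry=0x30007 [P=1 RW=1 US=1 PS=0]
  → PA=0x304E5  (4 entries read)
#1 VA=0x9844321CBA0 (w,kernel):
  L0: frame=0x28 idx=19 entry=0x32007 [P=1 RW=1 US=1 PS=0]
  L1: frame=0x32 idx=17 entry=0x36007 [P=1 RW=1 US=1 PS=0]
  L2: frame=0x36 idx=25 entry=0x38007 [P=1 RW=1 US=1 PS=0]
  L3: frame=0x38 idx=28 entry=0x3A007 [P=1 RW=1 US=1 PS=0]
  → PA=0x3ABA0  (4 entries read)

TLB: [["0x78403016", "0x30"], ["0x9844321C", "0x3A"]]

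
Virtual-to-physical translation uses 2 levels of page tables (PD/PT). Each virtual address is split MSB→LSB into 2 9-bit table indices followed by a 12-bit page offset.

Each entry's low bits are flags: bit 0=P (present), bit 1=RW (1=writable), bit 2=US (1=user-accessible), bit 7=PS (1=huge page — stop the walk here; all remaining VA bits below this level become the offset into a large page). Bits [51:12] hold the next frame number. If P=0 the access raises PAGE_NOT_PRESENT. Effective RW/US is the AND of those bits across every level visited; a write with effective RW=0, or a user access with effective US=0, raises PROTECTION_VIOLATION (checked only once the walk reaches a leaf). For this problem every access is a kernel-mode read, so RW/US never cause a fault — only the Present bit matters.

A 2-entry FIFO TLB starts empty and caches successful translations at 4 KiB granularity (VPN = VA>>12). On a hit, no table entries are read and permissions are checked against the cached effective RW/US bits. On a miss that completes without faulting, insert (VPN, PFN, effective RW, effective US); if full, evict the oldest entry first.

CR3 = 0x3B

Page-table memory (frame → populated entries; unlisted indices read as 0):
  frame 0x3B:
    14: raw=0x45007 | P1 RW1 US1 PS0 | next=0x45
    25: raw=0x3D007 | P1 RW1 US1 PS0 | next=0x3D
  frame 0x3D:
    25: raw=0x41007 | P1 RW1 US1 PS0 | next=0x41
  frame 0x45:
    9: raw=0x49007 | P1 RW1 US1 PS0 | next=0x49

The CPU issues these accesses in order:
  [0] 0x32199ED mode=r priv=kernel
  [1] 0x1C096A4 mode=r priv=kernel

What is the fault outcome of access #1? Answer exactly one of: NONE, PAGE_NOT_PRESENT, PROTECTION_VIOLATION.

Trace:
#0 VA=0x32199ED (r,kernel):
  lvl0: tbl 0x3B, slot 25 ⇒ 0x3D007 (P1/RW1/US1/PS0)
  lvl1: tbl 0x3D, slot 25 ⇒ 0x41007 (P1/RW1/US1/PS0)
  ⇒ phys 0x419ED  [2 reads]
#1 VA=0x1C096A4 (r,kernel):
  lvl0: tbl 0x3B, slot 14 ⇒ 0x45007 (P1/RW1/US1/PS0)
  lvl1: tbl 0x45, slot 9 ⇒ 0x49007 (P1/RW1/US1/PS0)
  ⇒ phys 0x496A4  [2 reads]

Access #1 fault: NONE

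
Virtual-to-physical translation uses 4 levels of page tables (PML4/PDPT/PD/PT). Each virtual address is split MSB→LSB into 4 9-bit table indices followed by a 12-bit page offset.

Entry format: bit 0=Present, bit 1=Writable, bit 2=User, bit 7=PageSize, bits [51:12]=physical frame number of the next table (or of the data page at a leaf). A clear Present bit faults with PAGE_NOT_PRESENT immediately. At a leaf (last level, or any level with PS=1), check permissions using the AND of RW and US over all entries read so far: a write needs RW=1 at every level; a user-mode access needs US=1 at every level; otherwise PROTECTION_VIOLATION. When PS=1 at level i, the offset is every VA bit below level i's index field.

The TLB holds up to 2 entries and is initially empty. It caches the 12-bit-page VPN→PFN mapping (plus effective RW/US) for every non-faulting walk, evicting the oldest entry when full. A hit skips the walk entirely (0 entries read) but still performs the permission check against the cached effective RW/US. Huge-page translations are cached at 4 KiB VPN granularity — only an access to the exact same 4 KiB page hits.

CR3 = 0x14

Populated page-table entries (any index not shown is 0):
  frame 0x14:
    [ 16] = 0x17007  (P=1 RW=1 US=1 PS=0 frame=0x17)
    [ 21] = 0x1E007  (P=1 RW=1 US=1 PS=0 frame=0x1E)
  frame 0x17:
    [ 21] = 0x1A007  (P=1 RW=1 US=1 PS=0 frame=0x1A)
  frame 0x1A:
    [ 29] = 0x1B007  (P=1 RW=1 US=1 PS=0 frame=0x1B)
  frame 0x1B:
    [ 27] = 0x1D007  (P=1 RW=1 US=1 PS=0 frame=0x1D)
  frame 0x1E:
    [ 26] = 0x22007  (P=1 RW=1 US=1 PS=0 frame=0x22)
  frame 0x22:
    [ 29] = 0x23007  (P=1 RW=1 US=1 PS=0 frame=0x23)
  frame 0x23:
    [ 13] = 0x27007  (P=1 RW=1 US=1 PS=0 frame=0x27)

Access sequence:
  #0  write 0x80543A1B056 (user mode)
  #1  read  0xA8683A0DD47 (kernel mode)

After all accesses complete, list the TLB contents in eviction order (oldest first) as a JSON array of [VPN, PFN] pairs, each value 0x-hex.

Per-access translation:
#0 VA=0x80543A1B056 (w,user):
  L0: frame=0x14 idx=16 entry=0x17007 [P=1 RW=1 US=1 PS=0]
  L1: frame=0x17 idx=21 entry=0x1A007 [P=1 RW=1 US=1 PS=0]
  L2: frame=0x1A idx=29 entry=0x1B007 [P=1 RW=1 US=1 PS=0]
  L3: frame=0x1B idx=27 entry=0x1D007 [P=1 RW=1 US=1 PS=0]
  ✓ 0x1D056  — 4 lookups
#1 VA=0xA8683A0DD47 (r,kernel):
  L0: frame=0x14 idx=21 entry=0x1E007 [P=1 RW=1 US=1 PS=0]
  L1: frame=0x1E idx=26 entry=0x22007 [P=1 RW=1 US=1 PS=0]
  L2: frame=0x22 idx=29 entry=0x23007 [P=1 RW=1 US=1 PS=0]
  L3: frame=0x23 idx=13 entry=0x27007 [P=1 RW=1 US=1 PS=0]
  ✓ 0x27D47  — 4 lookups

TLB: [["0x80543A1B", "0x1D"], ["0xA8683A0D", "0x27"]]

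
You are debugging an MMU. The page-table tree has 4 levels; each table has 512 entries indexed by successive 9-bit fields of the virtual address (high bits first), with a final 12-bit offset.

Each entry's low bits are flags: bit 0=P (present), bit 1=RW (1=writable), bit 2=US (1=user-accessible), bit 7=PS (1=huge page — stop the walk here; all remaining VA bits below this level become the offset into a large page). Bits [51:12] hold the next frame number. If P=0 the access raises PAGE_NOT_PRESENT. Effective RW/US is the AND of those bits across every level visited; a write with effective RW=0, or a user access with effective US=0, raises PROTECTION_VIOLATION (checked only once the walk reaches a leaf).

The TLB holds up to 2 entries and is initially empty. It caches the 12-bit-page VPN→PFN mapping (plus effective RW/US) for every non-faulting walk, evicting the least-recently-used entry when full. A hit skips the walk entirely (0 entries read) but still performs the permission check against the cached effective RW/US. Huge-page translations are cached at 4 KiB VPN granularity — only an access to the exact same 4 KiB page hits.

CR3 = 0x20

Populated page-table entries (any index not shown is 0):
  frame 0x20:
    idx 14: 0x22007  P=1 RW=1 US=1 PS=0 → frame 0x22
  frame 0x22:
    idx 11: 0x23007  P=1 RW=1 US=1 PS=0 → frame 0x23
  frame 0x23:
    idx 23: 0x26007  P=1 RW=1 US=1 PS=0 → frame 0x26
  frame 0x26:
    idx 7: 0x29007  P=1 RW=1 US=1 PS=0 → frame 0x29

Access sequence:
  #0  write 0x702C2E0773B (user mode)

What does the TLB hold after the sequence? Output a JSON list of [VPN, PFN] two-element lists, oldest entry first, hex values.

Trace:
#0 VA=0x702C2E0773B (w,user):
  L0: frame=0x20 idx=14 entry=0x22007 [P=1 RW=1 US=1 PS=0]
  L1: frame=0x22 idx=11 entry=0x23007 [P=1 RW=1 US=1 PS=0]
  L2: frame=0x23 idx=23 entry=0x26007 [P=1 RW=1 US=1 PS=0]
  L3: frame=0x26 idx=7 entry=0x29007 [P=1 RW=1 US=1 PS=0]
  ✓ 0x2973B  — 4 lookups

TLB: [["0x702C2E07", "0x29"]]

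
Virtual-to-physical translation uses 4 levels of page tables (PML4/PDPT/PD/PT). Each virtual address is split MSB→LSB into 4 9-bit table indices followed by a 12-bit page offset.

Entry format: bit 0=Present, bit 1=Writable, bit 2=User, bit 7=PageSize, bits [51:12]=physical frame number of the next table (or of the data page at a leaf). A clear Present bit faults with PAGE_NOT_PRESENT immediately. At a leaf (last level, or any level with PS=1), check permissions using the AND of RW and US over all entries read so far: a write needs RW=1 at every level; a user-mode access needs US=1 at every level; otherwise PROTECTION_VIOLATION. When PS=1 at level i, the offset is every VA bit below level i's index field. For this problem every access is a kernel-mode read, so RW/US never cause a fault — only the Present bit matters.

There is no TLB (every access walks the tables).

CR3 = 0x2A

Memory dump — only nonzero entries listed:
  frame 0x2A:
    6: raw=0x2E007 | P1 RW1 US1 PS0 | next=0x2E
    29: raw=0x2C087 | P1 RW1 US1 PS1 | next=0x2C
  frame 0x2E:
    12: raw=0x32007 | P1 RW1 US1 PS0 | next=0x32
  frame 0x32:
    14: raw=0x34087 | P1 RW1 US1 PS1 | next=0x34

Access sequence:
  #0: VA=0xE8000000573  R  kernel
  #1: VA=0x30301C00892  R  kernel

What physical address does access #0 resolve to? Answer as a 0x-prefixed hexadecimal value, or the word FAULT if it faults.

Walk each access:
#0 VA=0xE8000000573 (r,kernel):
  lvl0: tbl 0x2A, slot 29 ⇒ 0x2C087 (P1/RW1/US1/PS1)
  → PA=0x2C573 (huge @L0)  (1 entries read)
#1 VA=0x30301C00892 (r,kernel):
  lvl0: tbl 0x2A, slot 6 ⇒ 0x2E007 (P1/RW1/US1/PS0)
  lvl1: tbl 0x2E, slot 12 ⇒ 0x32007 (P1/RW1/US1/PS0)
  lvl2: tbl 0x32, slot 14 ⇒ 0x34087 (P1/RW1/US1/PS1)
  → PA=0x34892 (huge @L2)  (3 entries read)

Access #0 PA: 0x2C573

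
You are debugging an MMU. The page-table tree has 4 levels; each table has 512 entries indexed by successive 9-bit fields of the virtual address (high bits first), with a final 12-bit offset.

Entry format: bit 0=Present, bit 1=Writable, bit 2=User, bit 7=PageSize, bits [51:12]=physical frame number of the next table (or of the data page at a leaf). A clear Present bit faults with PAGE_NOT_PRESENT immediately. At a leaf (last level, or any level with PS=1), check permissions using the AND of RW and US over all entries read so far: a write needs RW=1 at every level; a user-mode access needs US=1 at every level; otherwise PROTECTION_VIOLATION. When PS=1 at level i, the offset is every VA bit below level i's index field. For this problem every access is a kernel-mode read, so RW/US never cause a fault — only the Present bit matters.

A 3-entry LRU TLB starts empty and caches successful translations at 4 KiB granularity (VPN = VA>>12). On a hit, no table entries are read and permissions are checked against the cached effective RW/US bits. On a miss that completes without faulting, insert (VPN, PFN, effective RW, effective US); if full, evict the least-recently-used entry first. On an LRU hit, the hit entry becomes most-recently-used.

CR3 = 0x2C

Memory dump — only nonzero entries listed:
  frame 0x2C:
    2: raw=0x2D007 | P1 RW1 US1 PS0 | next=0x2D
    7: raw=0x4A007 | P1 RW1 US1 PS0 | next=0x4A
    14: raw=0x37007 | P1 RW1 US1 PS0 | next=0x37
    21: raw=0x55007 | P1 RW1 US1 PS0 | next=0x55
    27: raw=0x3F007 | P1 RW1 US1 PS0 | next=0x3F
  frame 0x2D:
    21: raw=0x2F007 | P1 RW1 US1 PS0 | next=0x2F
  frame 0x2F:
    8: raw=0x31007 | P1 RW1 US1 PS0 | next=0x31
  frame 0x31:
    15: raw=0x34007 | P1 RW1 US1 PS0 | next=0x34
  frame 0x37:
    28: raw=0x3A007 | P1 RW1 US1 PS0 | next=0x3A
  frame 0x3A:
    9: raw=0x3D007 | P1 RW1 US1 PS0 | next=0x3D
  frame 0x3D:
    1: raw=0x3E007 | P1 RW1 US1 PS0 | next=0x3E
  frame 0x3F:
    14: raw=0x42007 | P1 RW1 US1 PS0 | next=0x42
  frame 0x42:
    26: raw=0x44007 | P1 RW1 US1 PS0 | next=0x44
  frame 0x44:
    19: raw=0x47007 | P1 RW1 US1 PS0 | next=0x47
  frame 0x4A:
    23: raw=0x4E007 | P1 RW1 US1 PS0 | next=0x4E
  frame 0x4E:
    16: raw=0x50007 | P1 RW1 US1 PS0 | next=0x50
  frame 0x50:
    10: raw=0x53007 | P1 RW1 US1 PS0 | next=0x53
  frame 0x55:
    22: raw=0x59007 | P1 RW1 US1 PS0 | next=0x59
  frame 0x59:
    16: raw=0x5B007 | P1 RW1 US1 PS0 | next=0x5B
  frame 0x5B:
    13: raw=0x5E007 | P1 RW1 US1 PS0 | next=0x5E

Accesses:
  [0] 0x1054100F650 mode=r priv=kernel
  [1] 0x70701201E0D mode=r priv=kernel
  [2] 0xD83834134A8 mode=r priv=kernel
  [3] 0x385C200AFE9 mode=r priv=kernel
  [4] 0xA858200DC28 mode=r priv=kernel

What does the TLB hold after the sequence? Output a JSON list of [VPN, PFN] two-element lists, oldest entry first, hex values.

Trace:
#0 VA=0x1054100F650 (r,kernel):
  L0: frame=0x2C idx=2 entry=0x2D007 [P=1 RW=1 US=1 PS=0]
  L1: frame=0x2D idx=21 entry=0x2F007 [P=1 RW=1 US=1 PS=0]
  L2: frame=0x2F idx=8 entry=0x31007 [P=1 RW=1 US=1 PS=0]
  L3: frame=0x31 idx=15 entry=0x34007 [P=1 RW=1 US=1 PS=0]
  ⇒ phys 0x34650  [4 reads]
#1 VA=0x70701201E0D (r,kernel):
  L0: frame=0x2C idx=14 entry=0x37007 [P=1 RW=1 US=1 PS=0]
  L1: frame=0x37 idx=28 entry=0x3A007 [P=1 RW=1 US=1 PS=0]
  L2: frame=0x3A idx=9 entry=0x3D007 [P=1 RW=1 US=1 PS=0]
  L3: frame=0x3D idx=1 entry=0x3E007 [P=1 RW=1 US=1 PS=0]
  ⇒ phys 0x3EE0D  [4 reads]
#2 VA=0xD83834134A8 (r,kernel):
  L0: frame=0x2C idx=27 entry=0x3F007 [P=1 RW=1 US=1 PS=0]
  L1: frame=0x3F idx=14 entry=0x42007 [P=1 RW=1 US=1 PS=0]
  L2: frame=0x42 idx=26 entry=0x44007 [P=1 RW=1 US=1 PS=0]
  L3: frame=0x44 idx=19 entry=0x47007 [P=1 RW=1 US=1 PS=0]
  ⇒ phys 0x474A8  [4 reads]
#3 VA=0x385C200AFE9 (r,kernel):
  L0: frame=0x2C idx=7 entry=0x4A007 [P=1 RW=1 US=1 PS=0]
  L1: frame=0x4A idx=23 entry=0x4E007 [P=1 RW=1 US=1 PS=0]
  L2: frame=0x4E idx=16 entry=0x50007 [P=1 RW=1 US=1 PS=0]
  L3: frame=0x50 idx=10 entry=0x53007 [P=1 RW=1 US=1 PS=0]
  ⇒ phys 0x53FE9  [4 reads]
#4 VA=0xA858200DC28 (r,kernel):
  L0: frame=0x2C idx=21 entry=0x55007 [P=1 RW=1 US=1 PS=0]
  L1: frame=0x55 idx=22 entry=0x59007 [P=1 RW=1 US=1 PS=0]
  L2: frame=0x59 idx=16 entry=0x5B007 [P=1 RW=1 US=1 PS=0]
  L3: frame=0x5B idx=13 entry=0x5E007 [P=1 RW=1 US=1 PS=0]
  ⇒ phys 0x5EC28  [4 reads]

TLB: [["0xD8383413", "0x47"], ["0x385C200A", "0x53"], ["0xA858200D", "0x5E"]]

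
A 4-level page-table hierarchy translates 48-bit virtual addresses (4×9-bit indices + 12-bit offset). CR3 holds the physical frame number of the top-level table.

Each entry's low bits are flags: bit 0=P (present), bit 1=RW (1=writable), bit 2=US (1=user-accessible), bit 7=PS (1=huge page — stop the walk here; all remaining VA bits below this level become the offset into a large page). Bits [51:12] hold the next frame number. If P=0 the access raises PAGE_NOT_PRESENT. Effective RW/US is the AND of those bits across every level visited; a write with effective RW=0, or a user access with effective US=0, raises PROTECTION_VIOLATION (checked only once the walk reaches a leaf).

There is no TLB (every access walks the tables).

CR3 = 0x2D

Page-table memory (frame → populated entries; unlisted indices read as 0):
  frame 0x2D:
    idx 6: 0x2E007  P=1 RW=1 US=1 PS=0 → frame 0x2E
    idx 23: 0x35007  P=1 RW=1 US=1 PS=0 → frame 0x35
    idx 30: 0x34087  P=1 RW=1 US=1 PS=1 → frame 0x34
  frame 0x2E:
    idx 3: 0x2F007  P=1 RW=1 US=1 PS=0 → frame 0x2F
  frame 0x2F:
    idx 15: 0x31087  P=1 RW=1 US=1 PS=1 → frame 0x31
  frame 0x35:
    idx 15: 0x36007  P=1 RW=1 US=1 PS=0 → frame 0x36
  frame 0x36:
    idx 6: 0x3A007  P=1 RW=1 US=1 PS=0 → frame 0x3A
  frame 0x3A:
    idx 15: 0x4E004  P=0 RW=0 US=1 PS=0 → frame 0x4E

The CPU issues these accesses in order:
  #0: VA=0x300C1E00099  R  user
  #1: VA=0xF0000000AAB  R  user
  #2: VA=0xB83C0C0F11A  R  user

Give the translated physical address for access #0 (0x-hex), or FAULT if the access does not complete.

Per-access translation:
#0 VA=0x300C1E00099 (r,user):
  lvl0: tbl 0x2D, slot 6 ⇒ 0x2E007 (P1/RW1/US1/PS0)
  lvl1: tbl 0x2E, slot 3 ⇒ 0x2F007 (P1/RW1/US1/PS0)
  lvl2: tbl 0x2F, slot 15 ⇒ 0x31087 (P1/RW1/US1/PS1)
  ✓ 0x31099 (huge @L2)  — 3 lookups
#1 VA=0xF0000000AAB (r,user):
  lvl0: tbl 0x2D, slot 30 ⇒ 0x34087 (P1/RW1/US1/PS1)
  ✓ 0x34AAB (huge @L0)  — 1 lookups
#2 VA=0xB83C0C0F11A (r,user):
  lvl0: tbl 0x2D, slot 23 ⇒ 0x35007 (P1/RW1/US1/PS0)
  lvl1: tbl 0x35, slot 15 ⇒ 0x36007 (P1/RW1/US1/PS0)
  lvl2: tbl 0x36, slot 6 ⇒ 0x3A007 (P1/RW1/US1/PS0)
  lvl3: tbl 0x3A, slot 15 ⇒ 0x4E004 (P0/RW0/US1/PS0)
  ⇒ fault: PAGE_NOT_PRESENT  — 4 lookups

Access #0 PA: 0x31099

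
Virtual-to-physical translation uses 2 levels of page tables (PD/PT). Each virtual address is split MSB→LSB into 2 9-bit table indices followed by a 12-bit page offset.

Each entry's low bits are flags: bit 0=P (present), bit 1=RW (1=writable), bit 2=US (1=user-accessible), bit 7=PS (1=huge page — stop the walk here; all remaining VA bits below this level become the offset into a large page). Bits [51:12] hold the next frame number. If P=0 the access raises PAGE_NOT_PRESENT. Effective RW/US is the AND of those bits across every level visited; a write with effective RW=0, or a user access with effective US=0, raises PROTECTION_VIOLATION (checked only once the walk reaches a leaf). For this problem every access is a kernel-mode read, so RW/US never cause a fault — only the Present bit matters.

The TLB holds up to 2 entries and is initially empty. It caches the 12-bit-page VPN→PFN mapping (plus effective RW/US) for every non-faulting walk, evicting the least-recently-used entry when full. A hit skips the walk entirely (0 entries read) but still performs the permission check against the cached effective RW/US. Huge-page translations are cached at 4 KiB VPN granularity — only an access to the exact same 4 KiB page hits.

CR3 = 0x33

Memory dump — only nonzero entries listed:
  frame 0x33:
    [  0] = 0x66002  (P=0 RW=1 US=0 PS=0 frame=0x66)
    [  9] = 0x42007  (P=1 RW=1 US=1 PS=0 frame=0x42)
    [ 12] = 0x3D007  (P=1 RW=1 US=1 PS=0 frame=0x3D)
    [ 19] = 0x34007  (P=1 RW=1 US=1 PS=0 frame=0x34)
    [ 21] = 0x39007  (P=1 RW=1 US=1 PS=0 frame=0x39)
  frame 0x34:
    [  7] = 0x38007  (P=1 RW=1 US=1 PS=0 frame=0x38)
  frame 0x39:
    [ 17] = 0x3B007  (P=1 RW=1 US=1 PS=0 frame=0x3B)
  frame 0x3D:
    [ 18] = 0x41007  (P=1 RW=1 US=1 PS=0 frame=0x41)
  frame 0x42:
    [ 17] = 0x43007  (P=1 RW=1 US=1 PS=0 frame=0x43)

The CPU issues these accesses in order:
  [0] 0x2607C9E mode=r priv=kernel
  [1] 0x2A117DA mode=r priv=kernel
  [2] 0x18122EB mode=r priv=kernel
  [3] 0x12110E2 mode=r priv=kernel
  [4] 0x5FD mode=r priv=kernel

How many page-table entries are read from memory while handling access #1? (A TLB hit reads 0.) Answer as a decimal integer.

Trace:
#0 VA=0x2607C9E (r,kernel):
  [0] read 0x33 idx=19: raw=0x34007 flags P=1 W=1 U=1 S=0
  [1] read 0x34 idx=7: raw=0x38007 flags P=1 W=1 U=1 S=0
  ⇒ phys 0x38C9E  [2 reads]
#1 VA=0x2A117DA (r,kernel):
  [0] read 0x33 idx=21: raw=0x39007 flags P=1 W=1 U=1 S=0
  [1] read 0x39 idx=17: raw=0x3B007 flags P=1 W=1 U=1 S=0
  ⇒ phys 0x3B7DA  [2 reads]
#2 VA=0x18122EB (r,kernel):
  [0] read 0x33 idx=12: raw=0x3D007 flags P=1 W=1 U=1 S=0
  [1] read 0x3D idx=18: raw=0x41007 flags P=1 W=1 U=1 S=0
  ⇒ phys 0x412EB  [2 reads]
#3 VA=0x12110E2 (r,kernel):
  [0] read 0x33 idx=9: raw=0x42007 flags P=1 W=1 U=1 S=0
  [1] read 0x42 idx=17: raw=0x43007 flags P=1 W=1 U=1 S=0
  ⇒ phys 0x430E2  [2 reads]
#4 VA=0x5FD (r,kernel):
  [0] read 0x33 idx=0: raw=0x66002 flags P=0 W=1 U=0 S=0
  ✗ PAGE_NOT_PRESENT  [1 reads]

Entries read for #1: 2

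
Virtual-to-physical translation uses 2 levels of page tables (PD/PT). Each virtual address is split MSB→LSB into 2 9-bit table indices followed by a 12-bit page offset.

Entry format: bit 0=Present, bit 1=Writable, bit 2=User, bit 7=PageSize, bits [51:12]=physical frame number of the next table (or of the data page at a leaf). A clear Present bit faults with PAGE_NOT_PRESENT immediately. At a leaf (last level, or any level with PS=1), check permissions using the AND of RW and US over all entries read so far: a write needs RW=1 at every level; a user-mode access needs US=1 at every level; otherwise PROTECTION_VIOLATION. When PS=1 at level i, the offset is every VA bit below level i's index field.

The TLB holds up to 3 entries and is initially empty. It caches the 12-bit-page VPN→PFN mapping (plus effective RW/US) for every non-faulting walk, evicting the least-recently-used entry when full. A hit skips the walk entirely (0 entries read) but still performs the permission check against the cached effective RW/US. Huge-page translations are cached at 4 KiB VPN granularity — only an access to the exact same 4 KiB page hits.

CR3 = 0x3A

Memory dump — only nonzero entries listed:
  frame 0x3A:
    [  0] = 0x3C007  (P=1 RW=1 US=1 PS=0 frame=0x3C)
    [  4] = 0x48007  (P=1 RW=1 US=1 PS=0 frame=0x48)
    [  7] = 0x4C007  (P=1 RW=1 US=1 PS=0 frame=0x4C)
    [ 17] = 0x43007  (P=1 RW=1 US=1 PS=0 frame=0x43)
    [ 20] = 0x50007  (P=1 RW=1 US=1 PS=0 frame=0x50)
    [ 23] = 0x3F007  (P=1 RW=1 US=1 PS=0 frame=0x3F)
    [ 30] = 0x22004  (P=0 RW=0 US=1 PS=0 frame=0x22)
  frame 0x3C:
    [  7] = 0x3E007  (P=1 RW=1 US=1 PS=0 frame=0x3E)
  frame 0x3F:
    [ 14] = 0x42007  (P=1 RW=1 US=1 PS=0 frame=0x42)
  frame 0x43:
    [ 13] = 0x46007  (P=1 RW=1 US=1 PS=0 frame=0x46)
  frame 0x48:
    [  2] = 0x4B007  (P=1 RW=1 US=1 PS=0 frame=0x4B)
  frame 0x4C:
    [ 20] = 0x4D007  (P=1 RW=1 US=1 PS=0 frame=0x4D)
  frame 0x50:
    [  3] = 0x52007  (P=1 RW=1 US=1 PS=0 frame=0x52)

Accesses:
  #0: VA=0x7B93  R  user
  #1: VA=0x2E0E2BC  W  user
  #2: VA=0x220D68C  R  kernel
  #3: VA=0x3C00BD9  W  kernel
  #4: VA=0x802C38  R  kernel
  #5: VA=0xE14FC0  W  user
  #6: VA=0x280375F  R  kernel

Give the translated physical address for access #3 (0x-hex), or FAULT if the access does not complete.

Trace:
#0 VA=0x7B93 (r,user):
  [0] read 0x3A idx=0: raw=0x3C007 flags P=1 W=1 U=1 S=0
  [1] read 0x3C idx=7: raw=0x3E007 flags P=1 W=1 U=1 S=0
  ⇒ phys 0x3EB93  [2 reads]
#1 VA=0x2E0E2BC (w,user):
  [0] read 0x3A idx=23: raw=0x3F007 flags P=1 W=1 U=1 S=0
  [1] read 0x3F idx=14: raw=0x42007 flags P=1 W=1 U=1 S=0
  ⇒ phys 0x422BC  [2 reads]
#2 VA=0x220D68C (r,kernel):
  [0] read 0x3A idx=17: raw=0x43007 flags P=1 W=1 U=1 S=0
  [1] read 0x43 idx=13: raw=0x46007 flags P=1 W=1 U=1 S=0
  ⇒ phys 0x4668C  [2 reads]
#3 VA=0x3C00BD9 (w,kernel):
  [0] read 0x3A idx=30: raw=0x22004 flags P=0 W=0 U=1 S=0
  → PAGE_NOT_PRESENT  (1 entries read)
#4 VA=0x802C38 (r,kernel):
  [0] read 0x3A idx=4: raw=0x48007 flags P=1 W=1 U=1 S=0
  [1] read 0x48 idx=2: raw=0x4B007 flags P=1 W=1 U=1 S=0
  ⇒ phys 0x4BC38  [2 reads]
#5 VA=0xE14FC0 (w,user):
  [0] read 0x3A idx=7: raw=0x4C007 flags P=1 W=1 U=1 S=0
  [1] read 0x4C idx=20: raw=0x4D007 flags P=1 W=1 U=1 S=0
  ⇒ phys 0x4DFC0  [2 reads]
#6 VA=0x280375F (r,kernel):
  [0] read 0x3A idx=20: raw=0x50007 flags P=1 W=1 U=1 S=0
  [1] read 0x50 idx=3: raw=0x52007 flags P=1 W=1 U=1 S=0
  ⇒ phys 0x5275F  [2 reads]

Access #3 PA: FAULT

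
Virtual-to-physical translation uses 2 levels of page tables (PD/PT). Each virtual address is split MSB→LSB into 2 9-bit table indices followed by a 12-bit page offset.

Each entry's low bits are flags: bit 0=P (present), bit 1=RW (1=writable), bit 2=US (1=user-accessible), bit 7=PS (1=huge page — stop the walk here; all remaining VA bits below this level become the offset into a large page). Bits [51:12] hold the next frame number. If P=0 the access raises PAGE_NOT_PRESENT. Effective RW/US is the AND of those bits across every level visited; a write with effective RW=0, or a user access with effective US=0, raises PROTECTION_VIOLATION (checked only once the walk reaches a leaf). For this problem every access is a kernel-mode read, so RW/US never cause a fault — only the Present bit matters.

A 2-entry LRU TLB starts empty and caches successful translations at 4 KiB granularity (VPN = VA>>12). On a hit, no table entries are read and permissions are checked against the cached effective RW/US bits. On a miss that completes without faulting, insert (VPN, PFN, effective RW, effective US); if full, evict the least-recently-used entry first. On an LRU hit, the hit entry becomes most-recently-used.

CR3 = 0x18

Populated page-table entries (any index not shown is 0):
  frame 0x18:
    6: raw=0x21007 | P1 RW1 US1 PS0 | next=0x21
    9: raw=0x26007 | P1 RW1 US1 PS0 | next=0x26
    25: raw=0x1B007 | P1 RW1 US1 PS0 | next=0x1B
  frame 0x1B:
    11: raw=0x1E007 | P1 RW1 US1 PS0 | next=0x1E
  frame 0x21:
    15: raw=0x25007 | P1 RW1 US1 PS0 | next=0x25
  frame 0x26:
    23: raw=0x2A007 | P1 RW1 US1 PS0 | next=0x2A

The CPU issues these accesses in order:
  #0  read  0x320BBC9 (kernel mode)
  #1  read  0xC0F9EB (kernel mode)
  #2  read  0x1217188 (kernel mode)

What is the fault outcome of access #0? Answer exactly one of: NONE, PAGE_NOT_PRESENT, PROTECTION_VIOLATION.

Trace:
#0 VA=0x320BBC9 (r,kernel):
  L0: frame=0x18 idx=25 entry=0x1B007 [P=1 RW=1 US=1 PS=0]
  L1: frame=0x1B idx=11 entry=0x1E007 [P=1 RW=1 US=1 PS=0]
  ⇒ phys 0x1EBC9  [2 reads]
#1 VA=0xC0F9EB (r,kernel):
  L0: frame=0x18 idx=6 entry=0x21007 [P=1 RW=1 US=1 PS=0]
  L1: frame=0x21 idx=15 entry=0x25007 [P=1 RW=1 US=1 PS=0]
  ⇒ phys 0x259EB  [2 reads]
#2 VA=0x1217188 (r,kernel):
  L0: frame=0x18 idx=9 entry=0x26007 [P=1 RW=1 US=1 PS=0]
  L1: frame=0x26 idx=23 entry=0x2A007 [P=1 RW=1 US=1 PS=0]
  ⇒ phys 0x2A188  [2 reads]

Access #0 fault: NONE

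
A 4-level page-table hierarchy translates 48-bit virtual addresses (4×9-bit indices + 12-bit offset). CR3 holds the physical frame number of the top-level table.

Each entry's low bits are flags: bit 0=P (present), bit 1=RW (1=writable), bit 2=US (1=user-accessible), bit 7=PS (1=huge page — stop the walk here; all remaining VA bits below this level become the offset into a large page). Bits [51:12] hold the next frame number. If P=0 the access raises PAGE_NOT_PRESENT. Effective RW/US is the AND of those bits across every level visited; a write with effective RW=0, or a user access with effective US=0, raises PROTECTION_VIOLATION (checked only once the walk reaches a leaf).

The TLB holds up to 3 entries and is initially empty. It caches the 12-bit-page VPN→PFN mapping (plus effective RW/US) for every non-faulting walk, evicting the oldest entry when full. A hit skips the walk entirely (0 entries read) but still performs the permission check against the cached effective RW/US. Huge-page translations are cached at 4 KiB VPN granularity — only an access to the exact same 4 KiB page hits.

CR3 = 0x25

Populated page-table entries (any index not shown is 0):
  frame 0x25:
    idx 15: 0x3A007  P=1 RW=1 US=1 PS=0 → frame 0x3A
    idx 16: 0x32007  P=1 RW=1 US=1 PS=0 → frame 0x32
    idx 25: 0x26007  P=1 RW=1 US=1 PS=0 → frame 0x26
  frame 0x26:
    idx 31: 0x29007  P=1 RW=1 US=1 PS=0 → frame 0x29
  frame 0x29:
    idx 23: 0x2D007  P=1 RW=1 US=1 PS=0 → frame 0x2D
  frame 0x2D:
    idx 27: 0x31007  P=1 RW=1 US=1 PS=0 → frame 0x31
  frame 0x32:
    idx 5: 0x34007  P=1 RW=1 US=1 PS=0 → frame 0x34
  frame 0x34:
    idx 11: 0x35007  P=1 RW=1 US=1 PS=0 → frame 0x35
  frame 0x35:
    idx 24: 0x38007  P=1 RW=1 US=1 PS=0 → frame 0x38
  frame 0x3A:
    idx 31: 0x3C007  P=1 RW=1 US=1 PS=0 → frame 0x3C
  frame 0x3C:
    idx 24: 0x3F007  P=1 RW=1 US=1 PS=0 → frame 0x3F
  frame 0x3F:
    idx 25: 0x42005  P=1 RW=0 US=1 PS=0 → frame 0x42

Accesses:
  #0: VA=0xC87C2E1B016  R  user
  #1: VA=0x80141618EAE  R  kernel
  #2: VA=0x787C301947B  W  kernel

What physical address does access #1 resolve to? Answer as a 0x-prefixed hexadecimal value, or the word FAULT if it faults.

Trace:
#0 VA=0xC87C2E1B016 (r,user):
  [0] read 0x25 idx=25: raw=0x26007 flags P=1 W=1 U=1 S=0
  [1] read 0x26 idx=31: raw=0x29007 flags P=1 W=1 U=1 S=0
  [2] read 0x29 idx=23: raw=0x2D007 flags P=1 W=1 U=1 S=0
  [3] read 0x2D idx=27: raw=0x31007 flags P=1 W=1 U=1 S=0
  → PA=0x31016  (4 entries read)
#1 VA=0x80141618EAE (r,kernel):
  [0] read 0x25 idx=16: raw=0x32007 flags P=1 W=1 U=1 S=0
  [1] read 0x32 idx=5: raw=0x34007 flags P=1 W=1 U=1 S=0
  [2] read 0x34 idx=11: raw=0x35007 flags P=1 W=1 U=1 S=0
  [3] read 0x35 idx=24: raw=0x38007 flags P=1 W=1 U=1 S=0
  → PA=0x38EAE  (4 entries read)
#2 VA=0x787C301947B (w,kernel):
  [0] read 0x25 idx=15: raw=0x3A007 flags P=1 W=1 U=1 S=0
  [1] read 0x3A idx=31: raw=0x3C007 flags P=1 W=1 U=1 S=0
  [2] read 0x3C idx=24: raw=0x3F007 flags P=1 W=1 U=1 S=0
  [3] read 0x3F idx=25: raw=0x42005 flags P=1 W=0 U=1 S=0
  ⇒ fault: PROTECTION_VIOLATION  — 4 lookups

Access #1 PA: 0x38EAE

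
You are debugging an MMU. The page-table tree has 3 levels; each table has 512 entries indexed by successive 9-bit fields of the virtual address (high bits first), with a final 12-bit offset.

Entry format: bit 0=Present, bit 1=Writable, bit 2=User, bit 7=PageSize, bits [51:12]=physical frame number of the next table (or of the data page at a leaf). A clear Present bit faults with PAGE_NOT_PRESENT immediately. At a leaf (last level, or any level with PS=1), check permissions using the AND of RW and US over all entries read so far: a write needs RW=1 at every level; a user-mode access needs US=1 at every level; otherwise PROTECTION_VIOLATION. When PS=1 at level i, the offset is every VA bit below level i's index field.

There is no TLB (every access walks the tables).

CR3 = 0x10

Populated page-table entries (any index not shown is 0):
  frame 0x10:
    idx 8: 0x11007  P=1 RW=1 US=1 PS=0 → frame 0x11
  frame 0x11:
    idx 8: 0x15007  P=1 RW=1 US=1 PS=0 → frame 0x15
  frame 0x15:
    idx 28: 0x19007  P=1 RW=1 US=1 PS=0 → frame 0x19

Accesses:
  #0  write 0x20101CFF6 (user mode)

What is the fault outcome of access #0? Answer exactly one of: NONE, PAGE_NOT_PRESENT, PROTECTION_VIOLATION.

Walk each access:
#0 VA=0x20101CFF6 (w,user):
  L0 @0x10[8] → 0x11007  P=1,RW=1,US=1,PS=0
  L1 @0x11[8] → 0x15007  P=1,RW=1,US=1,PS=0
  L2 @0x15[28] → 0x19007  P=1,RW=1,US=1,PS=0
  ✓ 0x19FF6  — 3 lookups

Access #0 fault: NONE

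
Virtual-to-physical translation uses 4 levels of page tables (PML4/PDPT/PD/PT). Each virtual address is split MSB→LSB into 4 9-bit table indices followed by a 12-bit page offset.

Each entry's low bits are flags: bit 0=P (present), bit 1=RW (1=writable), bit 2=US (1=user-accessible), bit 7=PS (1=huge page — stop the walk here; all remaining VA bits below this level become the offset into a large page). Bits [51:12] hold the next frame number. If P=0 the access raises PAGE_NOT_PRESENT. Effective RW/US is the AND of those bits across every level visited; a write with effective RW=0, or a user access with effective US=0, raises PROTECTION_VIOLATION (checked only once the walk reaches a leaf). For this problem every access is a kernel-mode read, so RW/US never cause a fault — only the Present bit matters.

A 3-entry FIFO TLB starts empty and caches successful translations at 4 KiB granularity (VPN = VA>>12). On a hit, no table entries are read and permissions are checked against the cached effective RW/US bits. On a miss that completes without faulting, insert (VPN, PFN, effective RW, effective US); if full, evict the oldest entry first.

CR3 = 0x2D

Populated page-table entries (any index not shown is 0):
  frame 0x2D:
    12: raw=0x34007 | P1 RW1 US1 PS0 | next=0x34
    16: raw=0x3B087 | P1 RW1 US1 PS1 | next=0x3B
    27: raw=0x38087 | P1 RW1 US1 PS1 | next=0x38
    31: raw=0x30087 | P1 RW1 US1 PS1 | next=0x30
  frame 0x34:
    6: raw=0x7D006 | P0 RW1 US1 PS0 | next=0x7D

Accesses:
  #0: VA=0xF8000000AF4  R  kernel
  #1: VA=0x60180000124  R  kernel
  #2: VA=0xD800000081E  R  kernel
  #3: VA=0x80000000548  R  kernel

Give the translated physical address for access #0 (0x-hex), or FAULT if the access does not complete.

Per-access translation:
#0 VA=0xF8000000AF4 (r,kernel):
  L0 @0x2D[31] → 0x30087  P=1,RW=1,US=1,PS=1
  → PA=0x30AF4 (huge @L0)  (1 entries read)
#1 VA=0x60180000124 (r,kernel):
  L0 @0x2D[12] → 0x34007  P=1,RW=1,US=1,PS=0
  L1 @0x34[6] → 0x7D006  P=0,RW=1,US=1,PS=0
  → PAGE_NOT_PRESENT  (2 entries read)
#2 VA=0xD800000081E (r,kernel):
  L0 @0x2D[27] → 0x38087  P=1,RW=1,US=1,PS=1
  → PA=0x3881E (huge @L0)  (1 entries read)
#3 VA=0x80000000548 (r,kernel):
  L0 @0x2D[16] → 0x3B087  P=1,RW=1,US=1,PS=1
  → PA=0x3B548 (huge @L0)  (1 entries read)

Access #0 PA: 0x30AF4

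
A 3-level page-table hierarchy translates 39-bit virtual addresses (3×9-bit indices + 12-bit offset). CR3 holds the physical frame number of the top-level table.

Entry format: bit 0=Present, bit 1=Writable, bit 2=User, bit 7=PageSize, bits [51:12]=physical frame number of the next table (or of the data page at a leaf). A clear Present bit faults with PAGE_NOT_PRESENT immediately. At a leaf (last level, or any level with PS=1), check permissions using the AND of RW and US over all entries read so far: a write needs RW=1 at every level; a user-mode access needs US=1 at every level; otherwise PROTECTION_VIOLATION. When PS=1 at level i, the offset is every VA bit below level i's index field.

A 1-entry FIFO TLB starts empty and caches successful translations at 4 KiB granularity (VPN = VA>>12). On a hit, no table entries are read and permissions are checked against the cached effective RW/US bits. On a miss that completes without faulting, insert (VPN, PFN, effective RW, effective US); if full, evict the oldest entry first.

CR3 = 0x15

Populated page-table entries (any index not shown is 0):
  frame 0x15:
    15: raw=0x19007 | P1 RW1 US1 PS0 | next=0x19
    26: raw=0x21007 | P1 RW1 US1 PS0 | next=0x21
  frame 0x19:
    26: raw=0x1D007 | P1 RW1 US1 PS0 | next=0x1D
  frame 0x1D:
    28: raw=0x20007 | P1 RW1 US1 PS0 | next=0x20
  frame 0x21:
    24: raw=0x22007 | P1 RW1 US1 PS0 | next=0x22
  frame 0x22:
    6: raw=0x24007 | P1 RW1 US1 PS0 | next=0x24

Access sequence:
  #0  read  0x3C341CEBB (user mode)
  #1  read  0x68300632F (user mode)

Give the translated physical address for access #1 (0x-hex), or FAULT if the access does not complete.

Trace:
#0 VA=0x3C341CEBB (r,user):
  L0 @0x15[15] → 0x19007  P=1,RW=1,US=1,PS=0
  L1 @0x19[26] → 0x1D007  P=1,RW=1,US=1,PS=0
  L2 @0x1D[28] → 0x20007  P=1,RW=1,US=1,PS=0
  → PA=0x20EBB  (3 entries read)
#1 VA=0x68300632F (r,user):
  L0 @0x15[26] → 0x21007  P=1,RW=1,US=1,PS=0
  L1 @0x21[24] → 0x22007  P=1,RW=1,US=1,PS=0
  L2 @0x22[6] → 0x24007  P=1,RW=1,US=1,PS=0
  → PA=0x2432F  (3 entries read)

Access #1 PA: 0x2432F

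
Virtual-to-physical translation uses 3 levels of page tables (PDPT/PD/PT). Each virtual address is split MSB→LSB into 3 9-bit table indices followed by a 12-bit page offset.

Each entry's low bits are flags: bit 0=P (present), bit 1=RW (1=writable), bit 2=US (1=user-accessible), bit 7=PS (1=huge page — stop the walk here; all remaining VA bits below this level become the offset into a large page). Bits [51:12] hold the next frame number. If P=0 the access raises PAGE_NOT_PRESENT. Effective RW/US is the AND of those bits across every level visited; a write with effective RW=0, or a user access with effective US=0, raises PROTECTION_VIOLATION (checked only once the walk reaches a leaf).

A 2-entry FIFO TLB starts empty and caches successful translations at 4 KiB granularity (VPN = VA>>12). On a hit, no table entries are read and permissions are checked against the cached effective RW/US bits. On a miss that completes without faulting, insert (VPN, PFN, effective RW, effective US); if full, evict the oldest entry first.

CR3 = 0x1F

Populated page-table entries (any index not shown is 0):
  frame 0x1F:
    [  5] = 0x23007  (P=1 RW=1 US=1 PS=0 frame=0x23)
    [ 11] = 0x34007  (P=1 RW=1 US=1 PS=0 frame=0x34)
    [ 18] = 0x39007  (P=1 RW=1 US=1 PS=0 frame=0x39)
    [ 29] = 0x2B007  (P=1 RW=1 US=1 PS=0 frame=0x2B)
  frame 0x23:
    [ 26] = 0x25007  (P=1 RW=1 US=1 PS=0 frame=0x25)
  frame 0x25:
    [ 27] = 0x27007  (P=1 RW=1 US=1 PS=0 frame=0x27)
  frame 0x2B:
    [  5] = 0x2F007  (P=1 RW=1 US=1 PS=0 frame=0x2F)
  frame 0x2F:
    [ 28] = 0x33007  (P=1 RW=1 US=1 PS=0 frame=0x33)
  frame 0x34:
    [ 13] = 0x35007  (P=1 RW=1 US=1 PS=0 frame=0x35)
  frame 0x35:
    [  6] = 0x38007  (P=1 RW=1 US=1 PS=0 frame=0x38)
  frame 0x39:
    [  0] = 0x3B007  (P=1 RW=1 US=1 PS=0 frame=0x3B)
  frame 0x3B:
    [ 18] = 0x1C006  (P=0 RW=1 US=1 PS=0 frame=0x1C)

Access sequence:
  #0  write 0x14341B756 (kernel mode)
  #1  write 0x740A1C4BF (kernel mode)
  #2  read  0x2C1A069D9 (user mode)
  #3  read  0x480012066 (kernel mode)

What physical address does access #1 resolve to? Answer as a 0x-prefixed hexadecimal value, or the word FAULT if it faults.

Walk each access:
#0 VA=0x14341B756 (w,kernel):
  L0: frame=0x1F idx=5 entry=0x23007 [P=1 RW=1 US=1 PS=0]
  L1: frame=0x23 idx=26 entry=0x25007 [P=1 RW=1 US=1 PS=0]
  L2: frame=0x25 idx=27 entry=0x27007 [P=1 RW=1 US=1 PS=0]
  ✓ 0x27756  — 3 lookups
#1 VA=0x740A1C4BF (w,kernel):
  L0: frame=0x1F idx=29 entry=0x2B007 [P=1 RW=1 US=1 PS=0]
  L1: frame=0x2B idx=5 entry=0x2F007 [P=1 RW=1 US=1 PS=0]
  L2: frame=0x2F idx=28 entry=0x33007 [P=1 RW=1 US=1 PS=0]
  ✓ 0x334BF  — 3 lookups
#2 VA=0x2C1A069D9 (r,user):
  L0: frame=0x1F idx=11 entry=0x34007 [P=1 RW=1 US=1 PS=0]
  L1: frame=0x34 idx=13 entry=0x35007 [P=1 RW=1 US=1 PS=0]
  L2: frame=0x35 idx=6 entry=0x38007 [P=1 RW=1 US=1 PS=0]
  ✓ 0x389D9  — 3 lookups
#3 VA=0x480012066 (r,kernel):
  L0: frame=0x1F idx=18 entry=0x39007 [P=1 RW=1 US=1 PS=0]
  L1: frame=0x39 idx=0 entry=0x3B007 [P=1 RW=1 US=1 PS=0]
  L2: frame=0x3B idx=18 entry=0x1C006 [P=0 RW=1 US=1 PS=0]
  ✗ PAGE_NOT_PRESENT  [3 reads]

Access #1 PA: 0x334BF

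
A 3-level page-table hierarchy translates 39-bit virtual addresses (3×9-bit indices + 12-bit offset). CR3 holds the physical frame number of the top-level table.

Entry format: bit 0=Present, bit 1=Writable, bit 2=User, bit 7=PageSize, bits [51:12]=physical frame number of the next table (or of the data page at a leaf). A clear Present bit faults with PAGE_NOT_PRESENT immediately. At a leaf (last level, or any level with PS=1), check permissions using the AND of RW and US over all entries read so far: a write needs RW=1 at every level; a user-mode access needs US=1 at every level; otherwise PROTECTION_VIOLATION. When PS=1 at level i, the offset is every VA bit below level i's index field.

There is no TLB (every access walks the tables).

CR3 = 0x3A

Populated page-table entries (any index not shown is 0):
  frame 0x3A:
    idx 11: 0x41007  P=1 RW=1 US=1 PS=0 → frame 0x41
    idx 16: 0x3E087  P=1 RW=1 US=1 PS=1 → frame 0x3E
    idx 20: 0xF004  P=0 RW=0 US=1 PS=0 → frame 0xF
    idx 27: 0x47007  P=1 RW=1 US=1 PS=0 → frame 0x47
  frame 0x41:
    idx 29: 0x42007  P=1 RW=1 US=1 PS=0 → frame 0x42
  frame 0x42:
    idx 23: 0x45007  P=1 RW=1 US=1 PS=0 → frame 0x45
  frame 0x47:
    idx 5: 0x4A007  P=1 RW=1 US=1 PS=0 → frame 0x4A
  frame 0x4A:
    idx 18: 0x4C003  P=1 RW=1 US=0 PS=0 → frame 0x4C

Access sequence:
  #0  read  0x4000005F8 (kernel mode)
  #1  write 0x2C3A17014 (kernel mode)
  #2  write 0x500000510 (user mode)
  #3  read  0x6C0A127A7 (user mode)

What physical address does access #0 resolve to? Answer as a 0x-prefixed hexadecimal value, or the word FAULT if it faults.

Per-access translation:
#0 VA=0x4000005F8 (r,kernel):
  lvl0: tbl 0x3A, slot 16 ⇒ 0x3E087 (P1/RW1/US1/PS1)
  ⇒ phys 0x3E5F8 (huge @L0)  [1 reads]
#1 VA=0x2C3A17014 (w,kernel):
  lvl0: tbl 0x3A, slot 11 ⇒ 0x41007 (P1/RW1/US1/PS0)
  lvl1: tbl 0x41, slot 29 ⇒ 0x42007 (P1/RW1/US1/PS0)
  lvl2: tbl 0x42, slot 23 ⇒ 0x45007 (P1/RW1/US1/PS0)
  ⇒ phys 0x45014  [3 reads]
#2 VA=0x500000510 (w,user):
  lvl0: tbl 0x3A, slot 20 ⇒ 0xF004 (P0/RW0/US1/PS0)
  → PAGE_NOT_PRESENT  (1 entries read)
#3 VA=0x6C0A127A7 (r,user):
  lvl0: tbl 0x3A, slot 27 ⇒ 0x47007 (P1/RW1/US1/PS0)
  lvl1: tbl 0x47, slot 5 ⇒ 0x4A007 (P1/RW1/US1/PS0)
  lvl2: tbl 0x4A, slot 18 ⇒ 0x4C003 (P1/RW1/US0/PS0)
  → PROTECTION_VIOLATION  (3 entries read)

Access #0 PA: 0x3E5F8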